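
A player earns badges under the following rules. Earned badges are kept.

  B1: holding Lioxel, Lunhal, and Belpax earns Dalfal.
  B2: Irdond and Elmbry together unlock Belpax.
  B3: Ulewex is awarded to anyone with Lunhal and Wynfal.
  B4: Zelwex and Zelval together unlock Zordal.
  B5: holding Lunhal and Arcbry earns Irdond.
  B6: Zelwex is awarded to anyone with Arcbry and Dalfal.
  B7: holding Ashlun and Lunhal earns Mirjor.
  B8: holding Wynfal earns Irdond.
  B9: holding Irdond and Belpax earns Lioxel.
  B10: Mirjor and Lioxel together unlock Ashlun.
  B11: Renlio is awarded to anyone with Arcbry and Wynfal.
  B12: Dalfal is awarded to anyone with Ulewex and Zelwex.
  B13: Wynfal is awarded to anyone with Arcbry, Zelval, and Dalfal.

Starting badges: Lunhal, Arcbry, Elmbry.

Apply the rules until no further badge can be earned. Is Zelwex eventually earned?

With Lunhal and Arcbry, Irdond is earned (B5).
With Irdond and Elmbry, Belpax is earned (B2).
With Irdond and Belpax, Lioxel is earned (B9).
With Lioxel, Lunhal, and Belpax, Dalfal is earned (B1).
With Arcbry and Dalfal, Zelwex is earned (B6).

Yes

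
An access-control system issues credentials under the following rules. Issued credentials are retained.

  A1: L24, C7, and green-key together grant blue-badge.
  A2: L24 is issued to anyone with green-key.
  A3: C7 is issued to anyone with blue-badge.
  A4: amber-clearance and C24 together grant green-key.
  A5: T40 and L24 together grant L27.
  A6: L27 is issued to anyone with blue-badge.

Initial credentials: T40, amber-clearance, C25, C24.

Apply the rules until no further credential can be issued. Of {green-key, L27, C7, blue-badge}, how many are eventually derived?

2

Holding amber-clearance and C24 grants green-key (A4).
Holding green-key grants L24 (A2).
Holding T40 and L24 grants L27 (A5).
green-key: reached.
L27: reached.
C7 would need blue-badge (A3), but blue-badge is never granted.
blue-badge would need L24, C7, and green-key (A1), but C7 is never granted.
Reached: green-key and L27 — 2 of the 4.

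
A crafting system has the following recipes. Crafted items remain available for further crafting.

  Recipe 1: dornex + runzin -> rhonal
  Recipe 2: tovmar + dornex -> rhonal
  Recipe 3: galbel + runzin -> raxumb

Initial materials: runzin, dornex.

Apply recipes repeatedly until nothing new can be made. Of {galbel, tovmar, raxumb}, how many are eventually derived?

No rule produces galbel, and it is not given.
No rule produces tovmar, and it is not given.
raxumb would need galbel and runzin (Recipe 3), but galbel is never obtained.
None of the 3 are reached.

0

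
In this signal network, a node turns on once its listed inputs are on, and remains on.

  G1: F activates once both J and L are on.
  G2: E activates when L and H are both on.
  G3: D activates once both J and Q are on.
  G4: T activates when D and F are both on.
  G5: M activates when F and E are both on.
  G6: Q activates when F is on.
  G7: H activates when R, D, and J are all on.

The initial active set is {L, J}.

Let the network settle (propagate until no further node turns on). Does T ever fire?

Yes

G1: J and L on → F on.
G6: F on → Q on.
G3: J and Q on → D on.
D and F are on, so T activates (G4).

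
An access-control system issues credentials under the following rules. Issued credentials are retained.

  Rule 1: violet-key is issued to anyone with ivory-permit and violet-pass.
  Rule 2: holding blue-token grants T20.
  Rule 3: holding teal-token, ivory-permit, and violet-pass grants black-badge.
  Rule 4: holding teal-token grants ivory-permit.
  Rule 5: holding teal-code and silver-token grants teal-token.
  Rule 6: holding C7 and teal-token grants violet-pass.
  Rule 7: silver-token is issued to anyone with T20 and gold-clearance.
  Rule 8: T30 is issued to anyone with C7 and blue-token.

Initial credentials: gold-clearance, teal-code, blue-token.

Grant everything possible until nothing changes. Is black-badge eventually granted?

No

black-badge would need teal-token, ivory-permit, and violet-pass (Rule 3), but violet-pass is never granted.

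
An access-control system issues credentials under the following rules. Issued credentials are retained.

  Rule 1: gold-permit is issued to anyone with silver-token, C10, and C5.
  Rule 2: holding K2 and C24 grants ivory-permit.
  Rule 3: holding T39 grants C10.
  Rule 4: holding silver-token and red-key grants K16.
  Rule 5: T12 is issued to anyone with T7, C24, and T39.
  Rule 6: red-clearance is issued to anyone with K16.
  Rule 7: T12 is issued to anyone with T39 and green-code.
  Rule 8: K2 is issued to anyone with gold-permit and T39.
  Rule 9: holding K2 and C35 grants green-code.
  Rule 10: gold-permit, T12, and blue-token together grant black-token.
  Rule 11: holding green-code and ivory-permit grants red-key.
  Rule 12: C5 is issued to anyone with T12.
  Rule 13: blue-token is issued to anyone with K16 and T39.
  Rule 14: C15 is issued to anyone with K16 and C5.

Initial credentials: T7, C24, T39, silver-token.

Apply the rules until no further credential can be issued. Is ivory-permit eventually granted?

Yes

Holding T7, C24, and T39 grants T12 (Rule 5).
Holding T39 grants C10 (Rule 3).
Holding T12 grants C5 (Rule 12).
Holding silver-token, C10, and C5 grants gold-permit (Rule 1).
Holding gold-permit and T39 grants K2 (Rule 8).
Holding K2 and C24 grants ivory-permit (Rule 2).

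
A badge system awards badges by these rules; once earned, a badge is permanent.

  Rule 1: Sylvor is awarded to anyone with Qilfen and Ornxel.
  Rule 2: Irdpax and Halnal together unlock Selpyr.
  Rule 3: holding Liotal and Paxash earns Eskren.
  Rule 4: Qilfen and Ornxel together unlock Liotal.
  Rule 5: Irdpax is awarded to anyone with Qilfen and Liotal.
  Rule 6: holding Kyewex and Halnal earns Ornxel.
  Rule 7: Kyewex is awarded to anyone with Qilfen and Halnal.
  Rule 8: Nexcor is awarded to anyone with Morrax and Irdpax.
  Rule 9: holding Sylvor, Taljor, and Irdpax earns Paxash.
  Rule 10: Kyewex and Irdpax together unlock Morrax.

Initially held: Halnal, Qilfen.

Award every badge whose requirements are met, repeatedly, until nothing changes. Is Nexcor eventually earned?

With Qilfen and Halnal, Kyewex is earned (Rule 7).
With Kyewex and Halnal, Ornxel is earned (Rule 6).
With Qilfen and Ornxel, Liotal is earned (Rule 4).
With Qilfen and Liotal, Irdpax is earned (Rule 5).
With Kyewex and Irdpax, Morrax is earned (Rule 10).
With Morrax and Irdpax, Nexcor is earned (Rule 8).

Yes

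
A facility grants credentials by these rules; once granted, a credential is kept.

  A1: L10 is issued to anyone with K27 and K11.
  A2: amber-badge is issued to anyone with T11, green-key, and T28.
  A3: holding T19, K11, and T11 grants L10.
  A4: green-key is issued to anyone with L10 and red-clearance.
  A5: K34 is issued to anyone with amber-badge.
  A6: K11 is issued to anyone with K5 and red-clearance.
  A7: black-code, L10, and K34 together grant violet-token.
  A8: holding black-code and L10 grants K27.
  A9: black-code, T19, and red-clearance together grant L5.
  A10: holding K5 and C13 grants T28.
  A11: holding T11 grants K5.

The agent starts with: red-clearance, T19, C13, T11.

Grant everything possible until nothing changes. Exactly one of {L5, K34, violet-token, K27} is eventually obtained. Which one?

Holding T11 grants K5 (A11).
Holding K5 and red-clearance grants K11 (A6).
Holding K5 and C13 grants T28 (A10).
Holding T19, K11, and T11 grants L10 (A3).
Holding L10 and red-clearance grants green-key (A4).
Holding T11, green-key, and T28 grants amber-badge (A2).
Holding amber-badge grants K34 (A5).
L5 would need black-code, T19, and red-clearance (A9), but black-code is never granted. violet-token would need black-code, L10, and K34 (A7), but black-code is never granted. K27 would need black-code and L10 (A8), but black-code is never granted.

K34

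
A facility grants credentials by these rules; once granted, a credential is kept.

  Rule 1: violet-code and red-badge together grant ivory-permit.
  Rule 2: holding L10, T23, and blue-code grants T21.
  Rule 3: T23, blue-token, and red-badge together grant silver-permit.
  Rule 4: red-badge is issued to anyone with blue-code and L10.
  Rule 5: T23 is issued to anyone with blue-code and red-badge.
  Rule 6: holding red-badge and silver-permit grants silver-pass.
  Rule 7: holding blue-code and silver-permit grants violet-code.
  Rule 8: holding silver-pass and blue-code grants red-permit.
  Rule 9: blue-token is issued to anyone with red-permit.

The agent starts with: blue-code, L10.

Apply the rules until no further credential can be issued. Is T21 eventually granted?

Holding blue-code and L10 grants red-badge (Rule 4).
Holding blue-code and red-badge grants T23 (Rule 5).
Holding L10, T23, and blue-code grants T21 (Rule 2).

Yes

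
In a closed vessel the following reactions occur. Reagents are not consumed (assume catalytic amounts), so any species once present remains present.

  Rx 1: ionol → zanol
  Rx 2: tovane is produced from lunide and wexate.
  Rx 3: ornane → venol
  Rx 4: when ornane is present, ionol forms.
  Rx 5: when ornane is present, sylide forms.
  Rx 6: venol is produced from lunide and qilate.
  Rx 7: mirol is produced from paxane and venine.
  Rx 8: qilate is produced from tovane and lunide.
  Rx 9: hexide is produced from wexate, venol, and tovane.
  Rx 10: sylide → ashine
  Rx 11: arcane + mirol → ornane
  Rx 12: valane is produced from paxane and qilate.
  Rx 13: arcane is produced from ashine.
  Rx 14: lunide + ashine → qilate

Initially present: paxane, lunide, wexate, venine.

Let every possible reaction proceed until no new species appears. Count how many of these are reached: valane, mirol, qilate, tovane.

4

paxane and venine present → mirol forms (Rx 7).
lunide and wexate present → tovane forms (Rx 2).
tovane and lunide present → qilate forms (Rx 8).
paxane and qilate present → valane forms (Rx 12).
valane: reached.
mirol: reached.
qilate: reached.
tovane: reached.
All 4 are reached.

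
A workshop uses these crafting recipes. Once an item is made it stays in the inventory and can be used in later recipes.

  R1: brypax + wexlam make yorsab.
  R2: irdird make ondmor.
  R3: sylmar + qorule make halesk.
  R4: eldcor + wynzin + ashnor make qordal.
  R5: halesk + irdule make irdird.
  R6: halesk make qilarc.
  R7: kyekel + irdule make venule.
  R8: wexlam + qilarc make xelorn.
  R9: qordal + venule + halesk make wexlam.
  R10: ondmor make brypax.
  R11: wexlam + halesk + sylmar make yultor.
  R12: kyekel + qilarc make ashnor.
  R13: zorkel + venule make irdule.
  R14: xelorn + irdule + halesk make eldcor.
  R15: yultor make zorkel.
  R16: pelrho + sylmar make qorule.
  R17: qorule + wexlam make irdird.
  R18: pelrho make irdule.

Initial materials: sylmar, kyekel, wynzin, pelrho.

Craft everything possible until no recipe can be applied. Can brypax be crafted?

pelrho → irdule (R18).
Using R16, pelrho and sylmar make qorule.
sylmar + qorule → halesk (R3).
halesk + irdule → irdird (R5).
irdird → ondmor (R2).
ondmor → brypax (R10).

Yes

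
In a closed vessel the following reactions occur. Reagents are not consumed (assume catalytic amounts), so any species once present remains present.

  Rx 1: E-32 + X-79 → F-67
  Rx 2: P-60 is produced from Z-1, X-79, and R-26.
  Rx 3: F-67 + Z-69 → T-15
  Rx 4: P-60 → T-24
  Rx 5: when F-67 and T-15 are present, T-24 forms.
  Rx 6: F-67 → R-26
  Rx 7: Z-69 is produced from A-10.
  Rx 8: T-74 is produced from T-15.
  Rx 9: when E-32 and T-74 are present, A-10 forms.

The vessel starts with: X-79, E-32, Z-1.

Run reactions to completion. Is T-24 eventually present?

E-32 and X-79 present → F-67 forms (Rx 1).
F-67 present → R-26 forms (Rx 6).
Z-1, X-79, and R-26 present → P-60 forms (Rx 2).
P-60 present → T-24 forms (Rx 4).

Yes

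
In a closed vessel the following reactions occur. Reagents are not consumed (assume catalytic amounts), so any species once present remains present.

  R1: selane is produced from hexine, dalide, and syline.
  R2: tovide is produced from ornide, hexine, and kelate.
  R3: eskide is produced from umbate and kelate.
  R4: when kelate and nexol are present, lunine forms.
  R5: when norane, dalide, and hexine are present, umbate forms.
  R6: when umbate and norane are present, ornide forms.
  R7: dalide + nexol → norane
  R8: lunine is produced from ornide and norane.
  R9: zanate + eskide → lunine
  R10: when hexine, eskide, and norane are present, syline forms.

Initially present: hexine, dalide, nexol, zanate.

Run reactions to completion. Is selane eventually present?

selane would need hexine, dalide, and syline (R1), but syline never forms.

No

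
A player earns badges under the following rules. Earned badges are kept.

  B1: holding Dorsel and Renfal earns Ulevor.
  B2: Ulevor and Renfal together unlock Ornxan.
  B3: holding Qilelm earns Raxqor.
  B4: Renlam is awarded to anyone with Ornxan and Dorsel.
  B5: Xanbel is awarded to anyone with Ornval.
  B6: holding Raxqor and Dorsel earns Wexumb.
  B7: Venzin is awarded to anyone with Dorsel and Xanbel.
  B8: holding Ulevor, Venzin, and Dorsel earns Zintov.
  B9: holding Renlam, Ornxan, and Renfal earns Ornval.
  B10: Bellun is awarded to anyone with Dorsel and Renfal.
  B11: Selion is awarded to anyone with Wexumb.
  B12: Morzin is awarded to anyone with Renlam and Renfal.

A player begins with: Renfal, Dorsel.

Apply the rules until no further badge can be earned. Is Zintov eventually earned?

With Dorsel and Renfal, Ulevor is earned (B1).
With Ulevor and Renfal, Ornxan is earned (B2).
With Ornxan and Dorsel, Renlam is earned (B4).
With Renlam, Ornxan, and Renfal, Ornval is earned (B9).
With Ornval, Xanbel is earned (B5).
With Dorsel and Xanbel, Venzin is earned (B7).
With Ulevor, Venzin, and Dorsel, Zintov is earned (B8).

Yes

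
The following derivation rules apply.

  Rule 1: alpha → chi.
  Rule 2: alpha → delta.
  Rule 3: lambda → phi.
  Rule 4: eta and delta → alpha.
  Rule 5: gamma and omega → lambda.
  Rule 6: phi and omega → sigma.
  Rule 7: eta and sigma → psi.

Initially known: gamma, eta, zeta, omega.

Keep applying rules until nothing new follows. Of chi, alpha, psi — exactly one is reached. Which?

psi

From gamma and omega, Rule 5 gives lambda.
From lambda, Rule 3 gives phi.
From phi and omega, Rule 6 gives sigma.
eta and sigma hold, so psi follows (Rule 7).
alpha would need eta and delta (Rule 4), but delta is never established. chi would need alpha (Rule 1), but alpha is never established.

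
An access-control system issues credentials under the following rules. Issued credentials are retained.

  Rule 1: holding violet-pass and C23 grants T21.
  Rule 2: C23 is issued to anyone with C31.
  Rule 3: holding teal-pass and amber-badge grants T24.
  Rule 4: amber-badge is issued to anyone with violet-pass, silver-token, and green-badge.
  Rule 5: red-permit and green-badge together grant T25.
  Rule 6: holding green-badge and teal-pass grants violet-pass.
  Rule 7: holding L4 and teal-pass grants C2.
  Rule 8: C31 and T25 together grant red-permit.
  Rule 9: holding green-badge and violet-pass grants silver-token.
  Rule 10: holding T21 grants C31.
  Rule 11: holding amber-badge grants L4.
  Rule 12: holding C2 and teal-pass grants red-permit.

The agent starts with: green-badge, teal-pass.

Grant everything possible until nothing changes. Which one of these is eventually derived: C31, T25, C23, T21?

Holding green-badge and teal-pass grants violet-pass (Rule 6).
Holding green-badge and violet-pass grants silver-token (Rule 9).
Holding violet-pass, silver-token, and green-badge grants amber-badge (Rule 4).
Holding amber-badge grants L4 (Rule 11).
Holding L4 and teal-pass grants C2 (Rule 7).
Holding C2 and teal-pass grants red-permit (Rule 12).
Holding red-permit and green-badge grants T25 (Rule 5).
C31 would need T21 (Rule 10), but T21 is never granted. C23 would need C31 (Rule 2), but C31 is never granted. T21 would need violet-pass and C23 (Rule 1), but C23 is never granted.

T25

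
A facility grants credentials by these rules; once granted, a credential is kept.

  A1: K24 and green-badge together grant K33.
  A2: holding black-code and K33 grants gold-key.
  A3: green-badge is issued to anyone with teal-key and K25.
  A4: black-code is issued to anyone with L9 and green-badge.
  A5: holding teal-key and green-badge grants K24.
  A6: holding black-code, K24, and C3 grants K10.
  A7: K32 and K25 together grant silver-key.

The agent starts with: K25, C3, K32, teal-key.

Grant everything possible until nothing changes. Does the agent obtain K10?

K10 would need black-code, K24, and C3 (A6), but black-code is never granted.

No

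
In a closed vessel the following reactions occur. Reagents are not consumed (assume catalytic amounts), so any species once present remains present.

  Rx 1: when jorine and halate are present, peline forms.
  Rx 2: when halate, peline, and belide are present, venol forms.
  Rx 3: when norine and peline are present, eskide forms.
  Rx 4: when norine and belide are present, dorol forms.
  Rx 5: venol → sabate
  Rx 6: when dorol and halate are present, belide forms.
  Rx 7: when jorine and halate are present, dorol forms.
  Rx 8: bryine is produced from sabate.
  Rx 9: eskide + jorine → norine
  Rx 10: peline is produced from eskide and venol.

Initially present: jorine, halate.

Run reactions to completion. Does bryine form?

Yes

jorine and halate present → peline forms (Rx 1).
jorine and halate present → dorol forms (Rx 7).
dorol and halate present → belide forms (Rx 6).
halate, peline, and belide present → venol forms (Rx 2).
venol present → sabate forms (Rx 5).
sabate present → bryine forms (Rx 8).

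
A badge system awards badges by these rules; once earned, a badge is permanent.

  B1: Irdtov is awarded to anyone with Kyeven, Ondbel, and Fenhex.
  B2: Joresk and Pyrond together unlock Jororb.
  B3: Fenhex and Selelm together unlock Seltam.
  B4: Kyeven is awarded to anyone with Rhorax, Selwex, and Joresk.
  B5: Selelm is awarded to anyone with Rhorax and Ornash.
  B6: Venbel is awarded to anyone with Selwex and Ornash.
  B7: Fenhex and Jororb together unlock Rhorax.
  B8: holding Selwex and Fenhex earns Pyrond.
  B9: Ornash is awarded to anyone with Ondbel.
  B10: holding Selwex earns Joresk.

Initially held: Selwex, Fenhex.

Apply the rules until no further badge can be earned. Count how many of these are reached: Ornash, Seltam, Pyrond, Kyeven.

2

With Selwex, Joresk is earned (B10).
With Selwex and Fenhex, Pyrond is earned (B8).
With Joresk and Pyrond, Jororb is earned (B2).
With Fenhex and Jororb, Rhorax is earned (B7).
With Rhorax, Selwex, and Joresk, Kyeven is earned (B4).
Ornash would need Ondbel (B9), but Ondbel is never earned.
Seltam would need Fenhex and Selelm (B3), but Selelm is never earned.
Pyrond: reached.
Kyeven: reached.
Reached: Pyrond and Kyeven — 2 of the 4.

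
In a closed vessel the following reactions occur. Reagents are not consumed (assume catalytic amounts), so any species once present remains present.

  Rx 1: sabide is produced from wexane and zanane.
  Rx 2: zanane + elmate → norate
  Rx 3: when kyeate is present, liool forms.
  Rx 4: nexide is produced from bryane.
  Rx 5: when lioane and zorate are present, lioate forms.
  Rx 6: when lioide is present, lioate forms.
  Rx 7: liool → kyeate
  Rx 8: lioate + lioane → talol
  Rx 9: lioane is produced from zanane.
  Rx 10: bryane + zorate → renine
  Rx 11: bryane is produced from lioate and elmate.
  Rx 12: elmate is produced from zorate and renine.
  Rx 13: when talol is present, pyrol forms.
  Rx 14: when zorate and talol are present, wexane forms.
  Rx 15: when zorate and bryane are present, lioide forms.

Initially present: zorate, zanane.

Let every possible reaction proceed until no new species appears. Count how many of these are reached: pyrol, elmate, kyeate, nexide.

zanane present → lioane forms (Rx 9).
lioane and zorate present → lioate forms (Rx 5).
lioate and lioane present → talol forms (Rx 8).
talol present → pyrol forms (Rx 13).
pyrol: reached.
elmate would need zorate and renine (Rx 12), but renine never forms.
kyeate would need liool (Rx 7), but liool never forms.
nexide would need bryane (Rx 4), but bryane never forms.
Reached: pyrol — 1 of the 4.

1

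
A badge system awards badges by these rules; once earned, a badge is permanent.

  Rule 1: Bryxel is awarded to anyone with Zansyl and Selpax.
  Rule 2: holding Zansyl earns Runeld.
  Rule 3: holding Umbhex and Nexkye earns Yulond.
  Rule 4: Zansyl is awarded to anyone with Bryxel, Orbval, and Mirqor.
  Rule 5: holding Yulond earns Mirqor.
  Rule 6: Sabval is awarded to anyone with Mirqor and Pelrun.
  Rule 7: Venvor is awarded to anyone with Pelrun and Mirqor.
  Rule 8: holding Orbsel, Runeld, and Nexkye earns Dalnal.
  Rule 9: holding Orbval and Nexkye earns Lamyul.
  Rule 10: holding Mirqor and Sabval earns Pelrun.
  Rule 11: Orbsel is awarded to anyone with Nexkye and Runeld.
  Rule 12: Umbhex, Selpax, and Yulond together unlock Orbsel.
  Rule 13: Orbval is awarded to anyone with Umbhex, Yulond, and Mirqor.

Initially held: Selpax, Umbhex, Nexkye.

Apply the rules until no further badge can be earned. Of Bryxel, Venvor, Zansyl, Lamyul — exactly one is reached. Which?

Lamyul

With Umbhex and Nexkye, Yulond is earned (Rule 3).
With Yulond, Mirqor is earned (Rule 5).
With Umbhex, Yulond, and Mirqor, Orbval is earned (Rule 13).
With Orbval and Nexkye, Lamyul is earned (Rule 9).
Zansyl would need Bryxel, Orbval, and Mirqor (Rule 4), but Bryxel is never earned. Venvor would need Pelrun and Mirqor (Rule 7), but Pelrun is never earned. Bryxel would need Zansyl and Selpax (Rule 1), but Zansyl is never earned.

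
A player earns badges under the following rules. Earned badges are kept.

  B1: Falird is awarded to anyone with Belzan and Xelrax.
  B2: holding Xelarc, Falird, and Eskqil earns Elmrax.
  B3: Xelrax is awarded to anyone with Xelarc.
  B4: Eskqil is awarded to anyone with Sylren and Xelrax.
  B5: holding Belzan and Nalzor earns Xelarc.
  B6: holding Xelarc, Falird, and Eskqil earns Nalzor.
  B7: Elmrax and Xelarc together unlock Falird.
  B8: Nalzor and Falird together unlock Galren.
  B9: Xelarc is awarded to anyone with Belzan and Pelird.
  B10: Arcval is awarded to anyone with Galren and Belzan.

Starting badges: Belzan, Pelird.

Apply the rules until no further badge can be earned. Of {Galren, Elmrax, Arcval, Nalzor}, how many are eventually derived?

Galren would need Nalzor and Falird (B8), but Nalzor is never earned.
Elmrax would need Xelarc, Falird, and Eskqil (B2), but Eskqil is never earned.
Arcval would need Galren and Belzan (B10), but Galren is never earned.
Nalzor would need Xelarc, Falird, and Eskqil (B6), but Eskqil is never earned.
None of the 4 are reached.

0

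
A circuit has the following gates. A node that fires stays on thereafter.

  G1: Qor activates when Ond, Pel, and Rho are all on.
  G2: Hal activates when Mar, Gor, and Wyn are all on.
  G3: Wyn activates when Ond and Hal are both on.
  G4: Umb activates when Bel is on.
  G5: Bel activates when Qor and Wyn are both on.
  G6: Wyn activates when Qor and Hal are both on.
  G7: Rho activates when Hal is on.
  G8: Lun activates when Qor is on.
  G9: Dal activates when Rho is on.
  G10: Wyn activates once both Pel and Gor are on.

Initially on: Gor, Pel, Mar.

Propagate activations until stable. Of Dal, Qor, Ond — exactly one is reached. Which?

Pel and Gor are on, so Wyn activates (G10).
Mar, Gor, and Wyn are on, so Hal activates (G2).
G7: Hal on → Rho on.
Rho is on, so Dal activates (G9).
No rule produces Ond, and it is not given. Qor would need Ond, Pel, and Rho (G1), but Ond never turns on.

Dal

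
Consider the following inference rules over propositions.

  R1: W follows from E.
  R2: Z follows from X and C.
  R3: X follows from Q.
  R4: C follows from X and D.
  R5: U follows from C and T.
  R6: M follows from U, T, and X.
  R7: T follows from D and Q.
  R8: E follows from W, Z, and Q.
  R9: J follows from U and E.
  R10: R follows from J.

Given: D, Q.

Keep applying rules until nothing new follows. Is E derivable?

No

E would need W, Z, and Q (R8), but W is never established.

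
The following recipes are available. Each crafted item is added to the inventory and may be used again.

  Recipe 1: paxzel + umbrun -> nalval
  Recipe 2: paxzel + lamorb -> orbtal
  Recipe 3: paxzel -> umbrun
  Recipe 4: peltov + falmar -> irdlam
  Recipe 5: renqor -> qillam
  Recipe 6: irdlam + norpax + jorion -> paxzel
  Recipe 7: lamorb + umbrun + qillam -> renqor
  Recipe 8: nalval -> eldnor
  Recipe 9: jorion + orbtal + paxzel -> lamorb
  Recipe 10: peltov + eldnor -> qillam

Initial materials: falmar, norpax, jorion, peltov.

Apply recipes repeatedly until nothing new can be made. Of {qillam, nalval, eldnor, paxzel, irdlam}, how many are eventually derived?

5

peltov + falmar -> irdlam (Recipe 4).
irdlam + norpax + jorion -> paxzel (Recipe 6).
paxzel -> umbrun (Recipe 3).
Using Recipe 1, paxzel and umbrun make nalval.
Using Recipe 8, nalval makes eldnor.
peltov + eldnor -> qillam (Recipe 10).
qillam: reached.
nalval: reached.
eldnor: reached.
paxzel: reached.
irdlam: reached.
All 5 are reached.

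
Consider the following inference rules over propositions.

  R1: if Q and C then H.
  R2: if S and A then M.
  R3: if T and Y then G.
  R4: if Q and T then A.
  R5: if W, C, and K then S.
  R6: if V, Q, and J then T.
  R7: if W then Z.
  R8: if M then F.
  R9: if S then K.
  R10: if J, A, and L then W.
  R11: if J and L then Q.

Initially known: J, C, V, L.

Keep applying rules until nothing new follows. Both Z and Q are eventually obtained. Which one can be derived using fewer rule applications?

Q: J and L hold, so Q follows (R11). [1 rule application]
Z: J and L hold, so Q follows (R11). From V, Q, and J, R6 gives T. From Q and T, R4 gives A. J, A, and L hold, so W follows (R10). From W, R7 gives Z. [5 rule applications]
Q needs fewer.

Q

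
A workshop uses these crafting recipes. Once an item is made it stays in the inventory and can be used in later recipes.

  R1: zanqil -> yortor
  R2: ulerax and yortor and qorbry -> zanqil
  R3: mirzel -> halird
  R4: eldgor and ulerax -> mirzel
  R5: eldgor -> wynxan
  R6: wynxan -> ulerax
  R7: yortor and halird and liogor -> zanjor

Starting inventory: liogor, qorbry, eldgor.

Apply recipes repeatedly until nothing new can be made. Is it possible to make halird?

eldgor -> wynxan (R5).
Using R6, wynxan makes ulerax.
eldgor and ulerax -> mirzel (R4).
Using R3, mirzel makes halird.

Yes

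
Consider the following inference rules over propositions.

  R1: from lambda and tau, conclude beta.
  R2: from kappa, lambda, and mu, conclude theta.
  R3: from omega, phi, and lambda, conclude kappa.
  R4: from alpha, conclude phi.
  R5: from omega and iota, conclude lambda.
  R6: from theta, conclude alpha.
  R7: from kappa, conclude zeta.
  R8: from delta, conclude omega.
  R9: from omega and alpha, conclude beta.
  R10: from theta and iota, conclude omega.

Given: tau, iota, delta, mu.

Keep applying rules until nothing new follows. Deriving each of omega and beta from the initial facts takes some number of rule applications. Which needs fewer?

omega: From delta, R8 gives omega. [1 rule application]
beta: From delta, R8 gives omega. omega and iota hold, so lambda follows (R5). lambda and tau hold, so beta follows (R1). [3 rule applications]
omega needs fewer.

omega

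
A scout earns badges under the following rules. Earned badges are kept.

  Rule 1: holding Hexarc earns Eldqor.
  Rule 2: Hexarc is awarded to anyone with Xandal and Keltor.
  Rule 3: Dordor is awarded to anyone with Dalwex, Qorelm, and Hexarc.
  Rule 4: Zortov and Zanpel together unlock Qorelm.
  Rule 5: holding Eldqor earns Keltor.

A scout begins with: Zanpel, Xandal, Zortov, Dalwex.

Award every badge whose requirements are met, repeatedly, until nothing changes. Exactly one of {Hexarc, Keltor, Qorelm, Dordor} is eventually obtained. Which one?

Qorelm

With Zortov and Zanpel, Qorelm is earned (Rule 4).
Hexarc would need Xandal and Keltor (Rule 2), but Keltor is never earned. Dordor would need Dalwex, Qorelm, and Hexarc (Rule 3), but Hexarc is never earned. Keltor would need Eldqor (Rule 5), but Eldqor is never earned.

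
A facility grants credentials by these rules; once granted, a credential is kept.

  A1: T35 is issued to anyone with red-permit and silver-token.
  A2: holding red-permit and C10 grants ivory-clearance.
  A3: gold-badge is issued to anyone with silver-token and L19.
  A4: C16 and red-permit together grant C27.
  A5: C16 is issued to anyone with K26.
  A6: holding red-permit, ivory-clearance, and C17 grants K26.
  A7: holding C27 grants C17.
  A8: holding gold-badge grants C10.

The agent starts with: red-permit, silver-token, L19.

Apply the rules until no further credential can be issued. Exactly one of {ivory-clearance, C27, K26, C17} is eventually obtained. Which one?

ivory-clearance

Holding silver-token and L19 grants gold-badge (A3).
Holding gold-badge grants C10 (A8).
Holding red-permit and C10 grants ivory-clearance (A2).
C27 would need C16 and red-permit (A4), but C16 is never granted. C17 would need C27 (A7), but C27 is never granted. K26 would need red-permit, ivory-clearance, and C17 (A6), but C17 is never granted.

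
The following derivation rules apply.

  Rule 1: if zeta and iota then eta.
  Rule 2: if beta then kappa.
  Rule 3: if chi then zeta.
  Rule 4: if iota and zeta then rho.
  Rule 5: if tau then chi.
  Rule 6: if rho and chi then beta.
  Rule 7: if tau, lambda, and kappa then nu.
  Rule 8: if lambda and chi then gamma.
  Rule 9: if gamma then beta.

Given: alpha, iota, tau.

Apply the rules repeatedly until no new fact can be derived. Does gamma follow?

No

gamma would need lambda and chi (Rule 8), but lambda is never established.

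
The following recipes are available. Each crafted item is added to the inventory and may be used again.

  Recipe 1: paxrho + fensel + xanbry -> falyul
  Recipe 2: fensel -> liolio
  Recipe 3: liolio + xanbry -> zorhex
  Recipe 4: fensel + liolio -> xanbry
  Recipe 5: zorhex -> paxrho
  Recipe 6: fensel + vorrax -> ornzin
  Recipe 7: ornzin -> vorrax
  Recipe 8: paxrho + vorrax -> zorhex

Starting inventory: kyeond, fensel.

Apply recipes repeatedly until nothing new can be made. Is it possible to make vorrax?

vorrax would need ornzin (Recipe 7), but ornzin is never obtained.

No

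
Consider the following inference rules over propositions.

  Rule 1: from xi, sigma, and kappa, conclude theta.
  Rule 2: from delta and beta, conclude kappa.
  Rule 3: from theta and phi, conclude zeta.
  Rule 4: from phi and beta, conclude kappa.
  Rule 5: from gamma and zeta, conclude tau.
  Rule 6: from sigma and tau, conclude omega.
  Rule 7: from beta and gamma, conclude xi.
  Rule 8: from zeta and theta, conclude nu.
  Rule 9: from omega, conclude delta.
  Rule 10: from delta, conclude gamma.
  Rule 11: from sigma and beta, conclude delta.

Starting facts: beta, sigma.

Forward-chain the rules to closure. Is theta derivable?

Yes

From sigma and beta, Rule 11 gives delta.
delta and beta hold, so kappa follows (Rule 2).
From delta, Rule 10 gives gamma.
beta and gamma hold, so xi follows (Rule 7).
From xi, sigma, and kappa, Rule 1 gives theta.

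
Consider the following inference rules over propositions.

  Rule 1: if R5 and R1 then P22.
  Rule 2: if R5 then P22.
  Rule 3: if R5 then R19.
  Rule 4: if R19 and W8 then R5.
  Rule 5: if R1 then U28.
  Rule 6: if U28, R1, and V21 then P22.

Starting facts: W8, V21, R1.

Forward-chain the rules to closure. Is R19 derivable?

No

R19 would need R5 (Rule 3), but R5 is never established.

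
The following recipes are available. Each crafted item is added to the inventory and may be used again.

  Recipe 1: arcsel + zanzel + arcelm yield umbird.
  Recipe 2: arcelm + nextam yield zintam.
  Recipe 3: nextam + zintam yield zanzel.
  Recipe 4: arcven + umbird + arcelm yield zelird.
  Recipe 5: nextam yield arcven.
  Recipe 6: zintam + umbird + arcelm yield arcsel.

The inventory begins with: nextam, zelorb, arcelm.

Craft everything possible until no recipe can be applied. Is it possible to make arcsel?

arcsel would need zintam, umbird, and arcelm (Recipe 6), but umbird is never obtained.

No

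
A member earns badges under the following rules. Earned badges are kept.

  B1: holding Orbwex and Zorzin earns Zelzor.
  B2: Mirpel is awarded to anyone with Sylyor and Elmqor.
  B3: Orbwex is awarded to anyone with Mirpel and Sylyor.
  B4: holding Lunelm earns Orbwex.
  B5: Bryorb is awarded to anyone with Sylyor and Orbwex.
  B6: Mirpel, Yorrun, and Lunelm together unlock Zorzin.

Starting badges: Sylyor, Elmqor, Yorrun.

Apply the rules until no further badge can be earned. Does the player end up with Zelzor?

Zelzor would need Orbwex and Zorzin (B1), but Zorzin is never earned.

No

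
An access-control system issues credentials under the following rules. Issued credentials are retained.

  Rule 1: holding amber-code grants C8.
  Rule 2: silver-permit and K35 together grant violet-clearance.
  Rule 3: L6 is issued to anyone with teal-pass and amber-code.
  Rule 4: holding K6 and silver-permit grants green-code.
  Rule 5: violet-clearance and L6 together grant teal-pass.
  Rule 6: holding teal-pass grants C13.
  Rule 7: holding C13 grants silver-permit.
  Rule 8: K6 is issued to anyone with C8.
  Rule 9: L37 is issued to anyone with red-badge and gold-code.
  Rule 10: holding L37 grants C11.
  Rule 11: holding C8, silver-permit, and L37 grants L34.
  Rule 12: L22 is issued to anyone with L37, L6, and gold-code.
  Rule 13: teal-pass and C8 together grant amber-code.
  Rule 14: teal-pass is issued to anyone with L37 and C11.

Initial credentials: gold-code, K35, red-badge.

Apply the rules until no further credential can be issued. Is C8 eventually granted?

C8 would need amber-code (Rule 1), but amber-code is never granted.

No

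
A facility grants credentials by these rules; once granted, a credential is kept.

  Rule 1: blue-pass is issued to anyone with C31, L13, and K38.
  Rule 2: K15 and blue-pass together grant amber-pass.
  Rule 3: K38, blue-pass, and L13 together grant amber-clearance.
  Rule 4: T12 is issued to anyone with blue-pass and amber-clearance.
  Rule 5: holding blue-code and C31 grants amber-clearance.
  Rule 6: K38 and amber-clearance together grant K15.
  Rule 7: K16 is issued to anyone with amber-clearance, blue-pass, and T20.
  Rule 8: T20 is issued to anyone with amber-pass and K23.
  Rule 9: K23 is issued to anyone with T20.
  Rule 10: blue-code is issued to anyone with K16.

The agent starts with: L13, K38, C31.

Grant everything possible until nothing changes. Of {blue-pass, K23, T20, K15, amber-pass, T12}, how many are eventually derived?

Holding C31, L13, and K38 grants blue-pass (Rule 1).
Holding K38, blue-pass, and L13 grants amber-clearance (Rule 3).
Holding K38 and amber-clearance grants K15 (Rule 6).
Holding blue-pass and amber-clearance grants T12 (Rule 4).
Holding K15 and blue-pass grants amber-pass (Rule 2).
blue-pass: reached.
K23 would need T20 (Rule 9), but T20 is never granted.
T20 would need amber-pass and K23 (Rule 8), but K23 is never granted.
K15: reached.
amber-pass: reached.
T12: reached.
Reached: blue-pass, K15, amber-pass, and T12 — 4 of the 6.

4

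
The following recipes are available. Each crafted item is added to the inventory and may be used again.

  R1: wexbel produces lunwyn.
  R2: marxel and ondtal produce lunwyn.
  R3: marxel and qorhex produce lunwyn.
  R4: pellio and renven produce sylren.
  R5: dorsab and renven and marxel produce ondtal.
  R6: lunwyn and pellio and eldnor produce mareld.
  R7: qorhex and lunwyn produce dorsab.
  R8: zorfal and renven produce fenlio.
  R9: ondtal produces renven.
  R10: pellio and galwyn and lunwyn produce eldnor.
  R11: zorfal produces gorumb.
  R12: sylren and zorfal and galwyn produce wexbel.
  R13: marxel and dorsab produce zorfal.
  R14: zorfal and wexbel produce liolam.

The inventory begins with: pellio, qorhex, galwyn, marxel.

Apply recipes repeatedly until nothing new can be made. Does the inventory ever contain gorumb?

Using R3, marxel and qorhex make lunwyn.
Using R7, qorhex and lunwyn make dorsab.
Using R13, marxel and dorsab make zorfal.
Using R11, zorfal makes gorumb.

Yes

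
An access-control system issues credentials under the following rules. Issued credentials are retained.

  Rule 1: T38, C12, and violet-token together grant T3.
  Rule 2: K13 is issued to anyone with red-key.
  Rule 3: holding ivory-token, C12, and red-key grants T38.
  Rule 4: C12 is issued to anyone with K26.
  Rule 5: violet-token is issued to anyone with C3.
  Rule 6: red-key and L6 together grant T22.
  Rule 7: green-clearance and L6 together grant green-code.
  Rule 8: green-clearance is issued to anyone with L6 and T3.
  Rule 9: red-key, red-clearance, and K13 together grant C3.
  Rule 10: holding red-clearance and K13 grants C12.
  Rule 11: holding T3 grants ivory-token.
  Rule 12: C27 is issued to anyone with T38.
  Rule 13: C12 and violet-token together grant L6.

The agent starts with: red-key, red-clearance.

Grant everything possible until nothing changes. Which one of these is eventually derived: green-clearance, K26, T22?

Holding red-key grants K13 (Rule 2).
Holding red-key, red-clearance, and K13 grants C3 (Rule 9).
Holding red-clearance and K13 grants C12 (Rule 10).
Holding C3 grants violet-token (Rule 5).
Holding C12 and violet-token grants L6 (Rule 13).
Holding red-key and L6 grants T22 (Rule 6).
green-clearance would need L6 and T3 (Rule 8), but T3 is never granted. No rule produces K26, and it is not given.

T22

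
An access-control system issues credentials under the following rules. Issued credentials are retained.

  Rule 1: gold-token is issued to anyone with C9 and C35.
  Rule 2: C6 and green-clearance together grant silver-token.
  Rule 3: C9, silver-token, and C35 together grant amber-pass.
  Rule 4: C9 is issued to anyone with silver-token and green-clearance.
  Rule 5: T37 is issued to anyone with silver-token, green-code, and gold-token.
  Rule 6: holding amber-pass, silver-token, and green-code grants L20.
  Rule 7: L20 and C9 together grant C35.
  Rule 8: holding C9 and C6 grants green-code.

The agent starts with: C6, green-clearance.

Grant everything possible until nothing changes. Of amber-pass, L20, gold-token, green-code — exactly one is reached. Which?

green-code

Holding C6 and green-clearance grants silver-token (Rule 2).
Holding silver-token and green-clearance grants C9 (Rule 4).
Holding C9 and C6 grants green-code (Rule 8).
gold-token would need C9 and C35 (Rule 1), but C35 is never granted. L20 would need amber-pass, silver-token, and green-code (Rule 6), but amber-pass is never granted. amber-pass would need C9, silver-token, and C35 (Rule 3), but C35 is never granted.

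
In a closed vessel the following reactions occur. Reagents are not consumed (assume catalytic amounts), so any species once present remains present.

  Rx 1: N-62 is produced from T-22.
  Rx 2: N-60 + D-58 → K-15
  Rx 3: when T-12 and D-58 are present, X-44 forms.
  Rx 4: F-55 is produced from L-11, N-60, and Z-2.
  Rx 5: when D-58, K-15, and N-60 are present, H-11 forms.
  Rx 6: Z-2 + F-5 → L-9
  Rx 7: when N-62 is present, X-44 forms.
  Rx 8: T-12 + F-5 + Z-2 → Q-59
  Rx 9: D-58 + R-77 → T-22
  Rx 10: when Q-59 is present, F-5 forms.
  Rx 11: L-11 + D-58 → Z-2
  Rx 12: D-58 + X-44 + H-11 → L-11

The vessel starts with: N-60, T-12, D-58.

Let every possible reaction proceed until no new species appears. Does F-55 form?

Yes

N-60 and D-58 present → K-15 forms (Rx 2).
T-12 and D-58 present → X-44 forms (Rx 3).
D-58, K-15, and N-60 present → H-11 forms (Rx 5).
D-58, X-44, and H-11 present → L-11 forms (Rx 12).
L-11 and D-58 present → Z-2 forms (Rx 11).
L-11, N-60, and Z-2 present → F-55 forms (Rx 4).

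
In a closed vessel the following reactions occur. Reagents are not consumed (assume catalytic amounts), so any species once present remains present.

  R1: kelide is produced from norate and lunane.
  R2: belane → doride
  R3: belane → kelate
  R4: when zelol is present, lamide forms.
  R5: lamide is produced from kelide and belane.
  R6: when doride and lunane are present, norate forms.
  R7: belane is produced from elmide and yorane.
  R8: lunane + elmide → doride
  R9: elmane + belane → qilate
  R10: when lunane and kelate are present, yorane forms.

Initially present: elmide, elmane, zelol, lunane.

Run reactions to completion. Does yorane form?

yorane would need lunane and kelate (R10), but kelate never forms.

No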